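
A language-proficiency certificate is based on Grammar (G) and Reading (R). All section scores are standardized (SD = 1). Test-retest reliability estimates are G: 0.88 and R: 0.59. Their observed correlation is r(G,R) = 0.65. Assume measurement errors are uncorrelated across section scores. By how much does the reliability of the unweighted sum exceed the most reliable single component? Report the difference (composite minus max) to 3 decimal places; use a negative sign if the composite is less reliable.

Var(sum) = 2 + 1.3 = 3.3; true-score variance = 1.47 + 1.3 = 2.77; composite reliability = 0.8394.
Max component reliability = 0.8800.
Difference = 0.8394 − 0.8800 = -0.041.

-0.041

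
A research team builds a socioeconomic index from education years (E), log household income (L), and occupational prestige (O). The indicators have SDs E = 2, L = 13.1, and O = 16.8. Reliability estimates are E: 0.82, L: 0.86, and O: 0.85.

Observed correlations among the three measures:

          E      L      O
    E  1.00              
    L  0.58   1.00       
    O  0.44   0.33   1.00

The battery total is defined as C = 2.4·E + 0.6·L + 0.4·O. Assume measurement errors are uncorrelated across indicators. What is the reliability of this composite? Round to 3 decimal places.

0.917

Var(C) = 2.4²·2² + 0.6²·13.1² + 0.4²·16.8² + 2·[1.44·2·13.1·0.58 + 0.96·2·16.8·0.44 + 0.24·13.1·16.8·0.33] = 129.978 + 107.01 = 236.988.
With uncorrelated errors the cross-covariances are all true-score covariance, so they carry over unchanged; only the diagonal terms shrink to ρᵢσᵢ².
True-score variance = [2.4²·2²·0.82 + 0.6²·13.1²·0.86 + 0.4²·16.8²·0.85] + 107.01 = 110.408 + 107.01 = 217.418.
Reliability = 217.418 / 236.988 = 0.917.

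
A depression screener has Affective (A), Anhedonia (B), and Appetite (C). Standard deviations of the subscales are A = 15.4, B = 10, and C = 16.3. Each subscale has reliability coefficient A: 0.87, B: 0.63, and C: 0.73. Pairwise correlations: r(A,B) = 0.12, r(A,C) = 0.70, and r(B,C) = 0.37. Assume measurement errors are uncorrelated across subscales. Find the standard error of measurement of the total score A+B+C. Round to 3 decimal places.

Var(total) = 602.85 + 509.008 = 1111.86.
True-score variance = 463.283 + 509.008 = 972.291, so reliability = 0.8745.
Error variance = 1111.86 − 972.291 = 139.567; SEM = √139.567 = 11.814.

11.814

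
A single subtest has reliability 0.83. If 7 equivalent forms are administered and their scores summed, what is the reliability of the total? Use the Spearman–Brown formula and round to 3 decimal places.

ρ_k = kρ / (1 + (k−1)ρ) = 7·0.83 / (1 + 6·0.83) = 5.810 / 5.980 = 0.972.

0.972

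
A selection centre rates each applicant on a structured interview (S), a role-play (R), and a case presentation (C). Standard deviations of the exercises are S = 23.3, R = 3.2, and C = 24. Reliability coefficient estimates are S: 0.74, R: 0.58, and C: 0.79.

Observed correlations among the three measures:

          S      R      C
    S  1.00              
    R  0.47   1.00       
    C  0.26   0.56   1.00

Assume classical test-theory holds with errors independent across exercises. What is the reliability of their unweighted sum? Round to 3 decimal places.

0.831

Var(S+R+C) = 23.3² + 3.2² + 24² + 2·[23.3·3.2·0.47 + 23.3·24·0.26 + 3.2·24·0.56] = 1129.13 + 446.886 = 1576.02.
Because errors are independent across components, Cov(Tᵢ,Tⱼ) = Cov(Xᵢ,Xⱼ); the off-diagonal part of the true-score variance is the same as above.
True-score variance = [23.3²·0.74 + 3.2²·0.58 + 24²·0.79] + 446.886 = 862.718 + 446.886 = 1309.6.
Reliability = 1309.6 / 1576.02 = 0.831.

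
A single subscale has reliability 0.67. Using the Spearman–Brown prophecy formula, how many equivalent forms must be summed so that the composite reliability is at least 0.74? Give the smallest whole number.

2

k ≥ ρ*(1−ρ₁)/(ρ₁(1−ρ*)) = 0.74·0.33 / (0.67·0.26) = 1.402.
Smallest integer k = 2.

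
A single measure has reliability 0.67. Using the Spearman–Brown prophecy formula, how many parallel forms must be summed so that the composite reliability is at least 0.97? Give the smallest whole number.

16

k ≥ ρ*(1−ρ₁)/(ρ₁(1−ρ*)) = 0.97·0.33 / (0.67·0.03) = 15.925.
Smallest integer k = 16.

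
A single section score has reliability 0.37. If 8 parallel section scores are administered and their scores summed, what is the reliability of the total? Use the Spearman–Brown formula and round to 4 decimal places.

ρ_k = kρ / (1 + (k−1)ρ) = 8·0.37 / (1 + 7·0.37) = 2.960 / 3.590 = 0.8245.

0.8245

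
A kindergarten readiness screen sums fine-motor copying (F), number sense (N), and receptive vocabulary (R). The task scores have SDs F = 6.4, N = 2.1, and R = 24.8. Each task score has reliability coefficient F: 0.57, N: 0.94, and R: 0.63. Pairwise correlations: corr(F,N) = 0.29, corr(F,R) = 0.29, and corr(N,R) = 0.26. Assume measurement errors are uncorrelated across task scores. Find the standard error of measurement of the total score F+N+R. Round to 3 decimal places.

Var(total) = 660.41 + 126.934 = 787.344.
True-score variance = 414.968 + 126.934 = 541.902, so reliability = 0.6883.
Error variance = 787.344 − 541.902 = 245.442; SEM = √245.442 = 15.667.

15.667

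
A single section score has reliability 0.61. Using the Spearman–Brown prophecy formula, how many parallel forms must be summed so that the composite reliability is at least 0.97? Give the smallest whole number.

21

k ≥ ρ*(1−ρ₁)/(ρ₁(1−ρ*)) = 0.97·0.39 / (0.61·0.03) = 20.672.
Smallest integer k = 21.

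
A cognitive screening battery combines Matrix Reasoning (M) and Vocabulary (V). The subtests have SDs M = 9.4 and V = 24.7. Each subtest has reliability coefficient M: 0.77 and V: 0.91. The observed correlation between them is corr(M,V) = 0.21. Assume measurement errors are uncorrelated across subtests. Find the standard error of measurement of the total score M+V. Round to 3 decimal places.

8.674

Var(total) = 698.45 + 97.5156 = 795.966.
True-score variance = 623.219 + 97.5156 = 720.735, so reliability = 0.9055.
Error variance = 795.966 − 720.735 = 75.2309; SEM = √75.2309 = 8.674.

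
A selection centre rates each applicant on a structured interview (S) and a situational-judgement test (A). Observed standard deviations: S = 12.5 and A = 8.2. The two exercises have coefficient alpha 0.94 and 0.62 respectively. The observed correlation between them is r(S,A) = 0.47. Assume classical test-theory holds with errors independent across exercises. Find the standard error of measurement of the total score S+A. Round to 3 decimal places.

5.910

Var(total) = 223.49 + 96.35 = 319.84.
True-score variance = 188.564 + 96.35 = 284.914, so reliability = 0.8908.
Error variance = 319.84 − 284.914 = 34.9262; SEM = √34.9262 = 5.910.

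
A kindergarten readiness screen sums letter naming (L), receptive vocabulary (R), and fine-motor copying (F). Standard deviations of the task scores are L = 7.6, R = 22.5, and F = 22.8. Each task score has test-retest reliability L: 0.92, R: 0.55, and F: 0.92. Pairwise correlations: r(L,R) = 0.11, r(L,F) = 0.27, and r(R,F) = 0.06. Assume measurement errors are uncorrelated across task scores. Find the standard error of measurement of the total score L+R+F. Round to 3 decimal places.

16.554

Var(total) = 1083.85 + 192.751 = 1276.6.
True-score variance = 809.83 + 192.751 = 1002.58, so reliability = 0.7854.
Error variance = 1276.6 − 1002.58 = 274.02; SEM = √274.02 = 16.554.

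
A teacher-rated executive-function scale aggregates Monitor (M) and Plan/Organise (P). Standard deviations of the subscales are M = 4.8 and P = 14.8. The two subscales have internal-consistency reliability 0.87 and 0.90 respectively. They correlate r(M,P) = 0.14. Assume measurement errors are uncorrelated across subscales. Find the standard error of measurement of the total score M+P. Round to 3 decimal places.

Var(total) = 242.08 + 19.8912 = 261.971.
True-score variance = 217.181 + 19.8912 = 237.072, so reliability = 0.9050.
Error variance = 261.971 − 237.072 = 24.8992; SEM = √24.8992 = 4.990.

4.990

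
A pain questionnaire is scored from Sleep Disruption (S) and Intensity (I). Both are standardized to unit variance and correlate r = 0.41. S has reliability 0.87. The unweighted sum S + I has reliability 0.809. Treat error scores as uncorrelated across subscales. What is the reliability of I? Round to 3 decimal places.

0.591

Var(S+I) = 2 + 2·0.41 = 2.820.
True-score variance = ρ_S + ρ_I + 2·0.41, so 0.809 = (0.87 + ρ_I + 0.82) / 2.820.
ρ_I = 0.809·2.820 − 0.87 − 0.82 = 0.591.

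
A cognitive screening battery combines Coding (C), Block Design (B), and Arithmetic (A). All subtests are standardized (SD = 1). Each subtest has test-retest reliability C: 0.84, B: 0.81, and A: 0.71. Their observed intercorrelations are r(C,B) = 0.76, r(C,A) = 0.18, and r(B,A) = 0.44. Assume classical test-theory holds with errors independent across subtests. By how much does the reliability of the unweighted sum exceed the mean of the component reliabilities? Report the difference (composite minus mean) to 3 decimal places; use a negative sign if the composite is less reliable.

Var(sum) = 3 + 2.76 = 5.76; true-score variance = 2.36 + 2.76 = 5.12; composite reliability = 0.8889.
Mean component reliability = 0.7867.
Difference = 0.8889 − 0.7867 = 0.102.

0.102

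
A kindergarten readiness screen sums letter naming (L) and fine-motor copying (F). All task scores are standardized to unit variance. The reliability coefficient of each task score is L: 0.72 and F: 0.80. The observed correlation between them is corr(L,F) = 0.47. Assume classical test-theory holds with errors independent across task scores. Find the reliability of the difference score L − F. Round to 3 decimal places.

0.547

Var(L−F) = 1 + 1 − 2·0.47 = 2 − 0.94 = 1.06.
With uncorrelated errors the cross-covariances are all true-score covariance, so they carry over unchanged; only the diagonal terms shrink to ρᵢσᵢ².
True-score variance = [0.72 + 0.80] − 0.94 = 1.52 − 0.94 = 0.58.
Reliability = 0.58 / 1.06 = 0.547.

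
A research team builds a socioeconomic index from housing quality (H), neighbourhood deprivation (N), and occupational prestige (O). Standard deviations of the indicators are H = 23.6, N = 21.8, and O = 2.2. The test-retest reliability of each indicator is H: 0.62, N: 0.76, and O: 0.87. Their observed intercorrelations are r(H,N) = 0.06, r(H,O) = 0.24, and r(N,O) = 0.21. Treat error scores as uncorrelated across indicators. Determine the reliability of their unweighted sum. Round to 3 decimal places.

Var(H+N+O) = 23.6² + 21.8² + 2.2² + 2·[23.6·21.8·0.06 + 23.6·2.2·0.24 + 21.8·2.2·0.21] = 1037.04 + 106.802 = 1143.84.
Under uncorrelated errors the observed covariances equal the true-score covariances, so only the own-variance terms attenuate.
True-score variance = [23.6²·0.62 + 21.8²·0.76 + 2.2²·0.87] + 106.802 = 710.708 + 106.802 = 817.511.
Reliability = 817.511 / 1143.84 = 0.715.

0.715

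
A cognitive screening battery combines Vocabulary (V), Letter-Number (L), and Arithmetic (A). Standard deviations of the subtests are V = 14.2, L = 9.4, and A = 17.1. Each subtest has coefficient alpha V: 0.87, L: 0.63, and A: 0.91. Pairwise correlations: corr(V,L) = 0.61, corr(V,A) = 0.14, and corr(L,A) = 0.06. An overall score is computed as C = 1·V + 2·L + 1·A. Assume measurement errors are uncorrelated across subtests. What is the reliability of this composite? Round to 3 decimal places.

0.857

Var(C) = 14.2² + 2²·9.4² + 17.1² + 2·[2·14.2·9.4·0.61 + 14.2·17.1·0.14 + 2·9.4·17.1·0.06] = 847.49 + 432.258 = 1279.75.
Because errors are independent across components, Cov(Tᵢ,Tⱼ) = Cov(Xᵢ,Xⱼ); the off-diagonal part of the true-score variance is the same as above.
True-score variance = [14.2²·0.87 + 2²·9.4²·0.63 + 17.1²·0.91] + 432.258 = 664.187 + 432.258 = 1096.45.
Reliability = 1096.45 / 1279.75 = 0.857.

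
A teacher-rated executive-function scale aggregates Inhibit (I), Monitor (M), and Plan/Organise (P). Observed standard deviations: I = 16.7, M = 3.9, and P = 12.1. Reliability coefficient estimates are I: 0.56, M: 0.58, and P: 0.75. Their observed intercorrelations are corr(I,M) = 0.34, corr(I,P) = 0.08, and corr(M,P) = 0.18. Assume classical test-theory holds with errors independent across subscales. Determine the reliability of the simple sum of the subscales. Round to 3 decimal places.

Var(I+M+P) = 16.7² + 3.9² + 12.1² + 2·[16.7·3.9·0.34 + 16.7·12.1·0.08 + 3.9·12.1·0.18] = 440.51 + 93.608 = 534.118.
Under uncorrelated errors the observed covariances equal the true-score covariances, so only the own-variance terms attenuate.
True-score variance = [16.7²·0.56 + 3.9²·0.58 + 12.1²·0.75] + 93.608 = 274.808 + 93.608 = 368.416.
Reliability = 368.416 / 534.118 = 0.690.

0.690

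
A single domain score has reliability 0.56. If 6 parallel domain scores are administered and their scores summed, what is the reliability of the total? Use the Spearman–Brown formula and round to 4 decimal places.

ρ_k = kρ / (1 + (k−1)ρ) = 6·0.56 / (1 + 5·0.56) = 3.360 / 3.800 = 0.8842.

0.8842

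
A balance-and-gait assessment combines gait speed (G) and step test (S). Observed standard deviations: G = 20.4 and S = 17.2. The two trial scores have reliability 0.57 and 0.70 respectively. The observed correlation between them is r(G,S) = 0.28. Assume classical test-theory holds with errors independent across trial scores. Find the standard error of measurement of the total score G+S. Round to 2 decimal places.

Var(total) = 712 + 196.493 = 908.493.
True-score variance = 444.299 + 196.493 = 640.792, so reliability = 0.7053.
Error variance = 908.493 − 640.792 = 267.701; SEM = √267.701 = 16.36.

16.36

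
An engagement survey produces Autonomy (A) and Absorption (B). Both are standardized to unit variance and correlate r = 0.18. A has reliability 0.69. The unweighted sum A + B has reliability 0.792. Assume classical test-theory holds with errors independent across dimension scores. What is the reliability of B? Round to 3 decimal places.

Var(A+B) = 2 + 2·0.18 = 2.360.
True-score variance = ρ_A + ρ_B + 2·0.18, so 0.792 = (0.69 + ρ_B + 0.36) / 2.360.
ρ_B = 0.792·2.360 − 0.69 − 0.36 = 0.819.

0.819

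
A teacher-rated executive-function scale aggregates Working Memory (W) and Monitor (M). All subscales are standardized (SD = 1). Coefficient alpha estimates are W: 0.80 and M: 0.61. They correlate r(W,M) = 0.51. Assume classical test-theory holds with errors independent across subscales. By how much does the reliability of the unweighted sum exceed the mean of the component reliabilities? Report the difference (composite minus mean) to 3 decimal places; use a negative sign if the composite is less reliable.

0.100

Var(sum) = 2 + 1.02 = 3.02; true-score variance = 1.41 + 1.02 = 2.43; composite reliability = 0.8046.
Mean component reliability = 0.7050.
Difference = 0.8046 − 0.7050 = 0.100.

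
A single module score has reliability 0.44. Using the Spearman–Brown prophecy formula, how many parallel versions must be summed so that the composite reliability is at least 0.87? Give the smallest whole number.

9

k ≥ ρ*(1−ρ₁)/(ρ₁(1−ρ*)) = 0.87·0.56 / (0.44·0.13) = 8.517.
Smallest integer k = 9.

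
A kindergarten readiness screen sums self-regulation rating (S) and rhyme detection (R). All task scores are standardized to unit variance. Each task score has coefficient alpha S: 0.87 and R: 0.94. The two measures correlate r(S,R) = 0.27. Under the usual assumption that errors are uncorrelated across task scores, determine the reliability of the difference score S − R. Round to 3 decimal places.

Var(S−R) = 1 + 1 − 2·0.27 = 2 − 0.54 = 1.46.
With uncorrelated errors the cross-covariances are all true-score covariance, so they carry over unchanged; only the diagonal terms shrink to ρᵢσᵢ².
True-score variance = [0.87 + 0.94] − 0.54 = 1.81 − 0.54 = 1.27.
Reliability = 1.27 / 1.46 = 0.870.

0.870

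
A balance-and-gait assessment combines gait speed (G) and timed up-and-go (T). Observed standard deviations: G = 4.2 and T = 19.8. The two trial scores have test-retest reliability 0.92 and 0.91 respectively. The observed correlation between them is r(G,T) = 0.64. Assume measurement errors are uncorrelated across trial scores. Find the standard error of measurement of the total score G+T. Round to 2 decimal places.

Var(total) = 409.68 + 106.445 = 516.125.
True-score variance = 372.985 + 106.445 = 479.43, so reliability = 0.9289.
Error variance = 516.125 − 479.43 = 36.6948; SEM = √36.6948 = 6.06.

6.06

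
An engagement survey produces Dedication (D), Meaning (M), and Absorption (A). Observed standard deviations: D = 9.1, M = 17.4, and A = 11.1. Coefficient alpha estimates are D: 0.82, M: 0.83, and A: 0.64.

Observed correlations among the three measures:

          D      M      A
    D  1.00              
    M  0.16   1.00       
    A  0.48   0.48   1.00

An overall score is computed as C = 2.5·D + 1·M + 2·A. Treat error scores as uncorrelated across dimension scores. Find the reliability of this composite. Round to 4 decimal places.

Var(C) = 2.5²·9.1² + 17.4² + 2²·11.1² + 2·[2.5·9.1·17.4·0.16 + 5·9.1·11.1·0.48 + 2·17.4·11.1·0.48] = 1313.16 + 982.349 = 2295.51.
With uncorrelated errors the cross-covariances are all true-score covariance, so they carry over unchanged; only the diagonal terms shrink to ρᵢσᵢ².
True-score variance = [2.5²·9.1²·0.82 + 17.4²·0.83 + 2²·11.1²·0.64] + 982.349 = 991.11 + 982.349 = 1973.46.
Reliability = 1973.46 / 2295.51 = 0.8597.

0.8597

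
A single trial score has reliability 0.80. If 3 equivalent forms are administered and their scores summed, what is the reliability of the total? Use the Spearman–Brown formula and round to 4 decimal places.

0.9231

ρ_k = kρ / (1 + (k−1)ρ) = 3·0.80 / (1 + 2·0.80) = 2.400 / 2.600 = 0.9231.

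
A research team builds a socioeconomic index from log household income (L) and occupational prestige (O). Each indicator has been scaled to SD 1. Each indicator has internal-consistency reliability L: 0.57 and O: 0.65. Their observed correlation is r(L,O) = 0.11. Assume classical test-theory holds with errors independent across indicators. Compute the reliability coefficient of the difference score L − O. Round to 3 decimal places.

0.562

Var(L−O) = 1 + 1 − 2·0.11 = 2 − 0.22 = 1.78.
With uncorrelated errors the cross-covariances are all true-score covariance, so they carry over unchanged; only the diagonal terms shrink to ρᵢσᵢ².
True-score variance = [0.57 + 0.65] − 0.22 = 1.22 − 0.22 = 1.
Reliability = 1 / 1.78 = 0.562.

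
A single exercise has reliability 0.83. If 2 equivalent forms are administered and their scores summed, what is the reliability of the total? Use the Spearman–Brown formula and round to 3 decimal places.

0.907

ρ_k = kρ / (1 + (k−1)ρ) = 2·0.83 / (1 + 1·0.83) = 1.660 / 1.830 = 0.907.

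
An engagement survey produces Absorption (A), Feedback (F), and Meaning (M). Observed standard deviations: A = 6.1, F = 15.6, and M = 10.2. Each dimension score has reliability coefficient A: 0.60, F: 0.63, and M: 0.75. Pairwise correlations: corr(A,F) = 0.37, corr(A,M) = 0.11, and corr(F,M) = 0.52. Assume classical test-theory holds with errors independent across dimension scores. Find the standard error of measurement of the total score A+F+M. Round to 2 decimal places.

11.44

Var(total) = 384.61 + 249.592 = 634.202.
True-score variance = 253.673 + 249.592 = 503.264, so reliability = 0.7935.
Error variance = 634.202 − 503.264 = 130.937; SEM = √130.937 = 11.44.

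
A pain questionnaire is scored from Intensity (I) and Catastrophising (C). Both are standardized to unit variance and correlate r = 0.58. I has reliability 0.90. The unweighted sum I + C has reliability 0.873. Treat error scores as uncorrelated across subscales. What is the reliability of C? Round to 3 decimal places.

Var(I+C) = 2 + 2·0.58 = 3.160.
True-score variance = ρ_I + ρ_C + 2·0.58, so 0.873 = (0.90 + ρ_C + 1.16) / 3.160.
ρ_C = 0.873·3.160 − 0.90 − 1.16 = 0.699.

0.699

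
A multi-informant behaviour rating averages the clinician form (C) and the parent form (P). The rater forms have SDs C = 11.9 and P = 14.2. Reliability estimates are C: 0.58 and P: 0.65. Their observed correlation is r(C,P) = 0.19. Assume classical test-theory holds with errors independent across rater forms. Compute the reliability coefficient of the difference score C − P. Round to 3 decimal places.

0.534

Var(C−P) = 11.9² + 14.2² − 2·11.9·14.2·0.19 = 343.25 − 64.2124 = 279.038.
Because errors are independent across components, Cov(Tᵢ,Tⱼ) = Cov(Xᵢ,Xⱼ); the off-diagonal part of the true-score variance is the same as above.
True-score variance = [11.9²·0.58 + 14.2²·0.65] − 64.2124 = 213.2 − 64.2124 = 148.987.
Reliability = 148.987 / 279.038 = 0.534.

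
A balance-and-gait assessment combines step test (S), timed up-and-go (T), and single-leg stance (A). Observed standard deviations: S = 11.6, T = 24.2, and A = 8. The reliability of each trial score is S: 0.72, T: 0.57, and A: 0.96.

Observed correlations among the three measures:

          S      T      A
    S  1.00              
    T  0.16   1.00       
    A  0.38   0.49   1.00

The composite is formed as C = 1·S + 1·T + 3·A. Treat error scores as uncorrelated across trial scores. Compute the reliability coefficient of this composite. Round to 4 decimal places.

0.8558

Var(C) = 11.6² + 24.2² + 3²·8² + 2·[11.6·24.2·0.16 + 3·11.6·8·0.38 + 3·24.2·8·0.49] = 1296.2 + 870.598 = 2166.8.
Because errors are independent across components, Cov(Tᵢ,Tⱼ) = Cov(Xᵢ,Xⱼ); the off-diagonal part of the true-score variance is the same as above.
True-score variance = [11.6²·0.72 + 24.2²·0.57 + 3²·8²·0.96] + 870.598 = 983.658 + 870.598 = 1854.26.
Reliability = 1854.26 / 2166.8 = 0.8558.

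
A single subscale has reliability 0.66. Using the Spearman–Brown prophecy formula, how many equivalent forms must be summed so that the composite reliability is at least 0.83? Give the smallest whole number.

3

k ≥ ρ*(1−ρ₁)/(ρ₁(1−ρ*)) = 0.83·0.34 / (0.66·0.17) = 2.515.
Smallest integer k = 3.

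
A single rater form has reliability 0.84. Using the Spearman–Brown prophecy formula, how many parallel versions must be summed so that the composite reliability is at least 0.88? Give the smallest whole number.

k ≥ ρ*(1−ρ₁)/(ρ₁(1−ρ*)) = 0.88·0.16 / (0.84·0.12) = 1.397.
Smallest integer k = 2.

2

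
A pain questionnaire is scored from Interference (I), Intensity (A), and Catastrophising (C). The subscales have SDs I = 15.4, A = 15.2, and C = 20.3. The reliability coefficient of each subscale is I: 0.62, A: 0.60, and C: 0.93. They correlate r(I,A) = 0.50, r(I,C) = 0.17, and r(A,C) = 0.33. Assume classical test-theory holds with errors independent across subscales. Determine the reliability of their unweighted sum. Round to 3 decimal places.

0.852

Var(I+A+C) = 15.4² + 15.2² + 20.3² + 2·[15.4·15.2·0.50 + 15.4·20.3·0.17 + 15.2·20.3·0.33] = 880.29 + 544.02 = 1424.31.
With uncorrelated errors the cross-covariances are all true-score covariance, so they carry over unchanged; only the diagonal terms shrink to ρᵢσᵢ².
True-score variance = [15.4²·0.62 + 15.2²·0.60 + 20.3²·0.93] + 544.02 = 668.907 + 544.02 = 1212.93.
Reliability = 1212.93 / 1424.31 = 0.852.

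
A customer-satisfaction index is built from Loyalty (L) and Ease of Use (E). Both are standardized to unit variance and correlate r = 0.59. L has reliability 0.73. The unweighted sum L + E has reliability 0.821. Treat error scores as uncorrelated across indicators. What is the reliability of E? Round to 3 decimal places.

0.701

Var(L+E) = 2 + 2·0.59 = 3.180.
True-score variance = ρ_L + ρ_E + 2·0.59, so 0.821 = (0.73 + ρ_E + 1.18) / 3.180.
ρ_E = 0.821·3.180 − 0.73 − 1.18 = 0.701.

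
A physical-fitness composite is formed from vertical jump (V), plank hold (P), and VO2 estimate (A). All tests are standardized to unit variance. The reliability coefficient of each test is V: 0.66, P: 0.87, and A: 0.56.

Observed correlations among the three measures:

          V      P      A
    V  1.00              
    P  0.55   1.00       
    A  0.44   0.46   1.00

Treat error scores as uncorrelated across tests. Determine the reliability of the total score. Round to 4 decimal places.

0.8458

Var(V+P+A) = 3 + 2·[0.55 + 0.44 + 0.46] = 3 + 2.9 = 5.9.
Because errors are independent across components, Cov(Tᵢ,Tⱼ) = Cov(Xᵢ,Xⱼ); the off-diagonal part of the true-score variance is the same as above.
True-score variance = [0.66 + 0.87 + 0.56] + 2.9 = 2.09 + 2.9 = 4.99.
Reliability = 4.99 / 5.9 = 0.8458.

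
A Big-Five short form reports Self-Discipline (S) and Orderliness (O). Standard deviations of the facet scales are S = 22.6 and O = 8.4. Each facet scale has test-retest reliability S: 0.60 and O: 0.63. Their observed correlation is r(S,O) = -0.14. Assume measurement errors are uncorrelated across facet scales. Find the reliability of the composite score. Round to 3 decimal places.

Var(S+O) = 22.6² + 8.4² + 2·[22.6·8.4·(-0.14)] = 581.32 − 53.1552 = 528.165.
Under uncorrelated errors the observed covariances equal the true-score covariances, so only the own-variance terms attenuate.
True-score variance = [22.6²·0.60 + 8.4²·0.63] − 53.1552 = 350.909 − 53.1552 = 297.754.
Reliability = 297.754 / 528.165 = 0.564.

0.564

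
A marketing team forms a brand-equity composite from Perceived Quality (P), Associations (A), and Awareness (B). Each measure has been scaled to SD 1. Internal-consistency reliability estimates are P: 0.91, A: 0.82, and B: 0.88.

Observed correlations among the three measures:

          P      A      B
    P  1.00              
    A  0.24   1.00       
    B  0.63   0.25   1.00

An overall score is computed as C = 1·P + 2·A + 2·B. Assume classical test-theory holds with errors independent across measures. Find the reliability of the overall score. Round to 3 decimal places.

Var(C) = 1 + 2² + 2² + 2·[2·0.24 + 2·0.63 + 4·0.25] = 9 + 5.48 = 14.48.
With uncorrelated errors the cross-covariances are all true-score covariance, so they carry over unchanged; only the diagonal terms shrink to ρᵢσᵢ².
True-score variance = [0.91 + 2²·0.82 + 2²·0.88] + 5.48 = 7.71 + 5.48 = 13.19.
Reliability = 13.19 / 14.48 = 0.911.

0.911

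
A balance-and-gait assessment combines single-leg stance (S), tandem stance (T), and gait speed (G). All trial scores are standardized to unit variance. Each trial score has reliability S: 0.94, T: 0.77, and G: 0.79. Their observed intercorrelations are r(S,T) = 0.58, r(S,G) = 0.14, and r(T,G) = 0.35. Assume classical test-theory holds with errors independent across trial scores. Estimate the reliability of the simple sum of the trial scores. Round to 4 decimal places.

0.9027

Var(S+T+G) = 3 + 2·[0.58 + 0.14 + 0.35] = 3 + 2.14 = 5.14.
Because errors are independent across components, Cov(Tᵢ,Tⱼ) = Cov(Xᵢ,Xⱼ); the off-diagonal part of the true-score variance is the same as above.
True-score variance = [0.94 + 0.77 + 0.79] + 2.14 = 2.5 + 2.14 = 4.64.
Reliability = 4.64 / 5.14 = 0.9027.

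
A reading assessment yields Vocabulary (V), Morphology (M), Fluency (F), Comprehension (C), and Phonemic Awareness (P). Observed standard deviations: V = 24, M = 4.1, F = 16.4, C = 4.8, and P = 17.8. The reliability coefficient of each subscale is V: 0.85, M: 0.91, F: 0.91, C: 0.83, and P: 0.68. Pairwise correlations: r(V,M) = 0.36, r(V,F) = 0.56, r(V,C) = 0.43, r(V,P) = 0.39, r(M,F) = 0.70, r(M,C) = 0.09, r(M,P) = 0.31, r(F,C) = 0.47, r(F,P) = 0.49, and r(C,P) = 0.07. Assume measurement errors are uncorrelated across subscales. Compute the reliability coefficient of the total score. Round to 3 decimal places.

Var(V+M+F+C+P) = 24² + 4.1² + 16.4² + 4.8² + 17.8² + 2·[24·4.1·0.36 + 24·16.4·0.56 + 24·4.8·0.43 + 24·17.8·0.39 + 4.1·16.4·0.70 + 4.1·4.8·0.09 + 4.1·17.8·0.31 + 16.4·4.8·0.47 + 16.4·17.8·0.49 + 4.8·17.8·0.07] = 1201.65 + 1458.93 = 2660.58.
With uncorrelated errors the cross-covariances are all true-score covariance, so they carry over unchanged; only the diagonal terms shrink to ρᵢσᵢ².
True-score variance = [24²·0.85 + 4.1²·0.91 + 16.4²·0.91 + 4.8²·0.83 + 17.8²·0.68] + 1458.93 = 984.225 + 1458.93 = 2443.16.
Reliability = 2443.16 / 2660.58 = 0.918.

0.918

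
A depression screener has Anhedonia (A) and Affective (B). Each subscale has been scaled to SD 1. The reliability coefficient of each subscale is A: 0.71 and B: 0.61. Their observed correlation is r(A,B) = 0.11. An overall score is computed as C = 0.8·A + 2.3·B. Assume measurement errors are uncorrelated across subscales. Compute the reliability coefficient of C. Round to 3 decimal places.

Var(C) = 0.8² + 2.3² + 2·[1.84·0.11] = 5.93 + 0.4048 = 6.3348.
With uncorrelated errors the cross-covariances are all true-score covariance, so they carry over unchanged; only the diagonal terms shrink to ρᵢσᵢ².
True-score variance = [0.8²·0.71 + 2.3²·0.61] + 0.4048 = 3.6813 + 0.4048 = 4.0861.
Reliability = 4.0861 / 6.3348 = 0.645.

0.645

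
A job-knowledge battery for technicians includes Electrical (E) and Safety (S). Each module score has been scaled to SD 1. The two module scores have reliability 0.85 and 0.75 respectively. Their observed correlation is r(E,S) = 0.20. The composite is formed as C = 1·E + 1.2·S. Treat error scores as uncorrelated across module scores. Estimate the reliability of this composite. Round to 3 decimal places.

Var(C) = 1 + 1.2² + 2·[1.2·0.20] = 2.44 + 0.48 = 2.92.
With uncorrelated errors the cross-covariances are all true-score covariance, so they carry over unchanged; only the diagonal terms shrink to ρᵢσᵢ².
True-score variance = [0.85 + 1.2²·0.75] + 0.48 = 1.93 + 0.48 = 2.41.
Reliability = 2.41 / 2.92 = 0.825.

0.825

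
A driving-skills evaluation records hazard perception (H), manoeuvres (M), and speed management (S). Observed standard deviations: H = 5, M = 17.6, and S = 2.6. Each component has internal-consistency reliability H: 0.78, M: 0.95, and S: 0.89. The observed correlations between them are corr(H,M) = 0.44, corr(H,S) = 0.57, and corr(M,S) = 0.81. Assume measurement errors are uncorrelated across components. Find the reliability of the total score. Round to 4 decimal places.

Var(H+M+S) = 5² + 17.6² + 2.6² + 2·[5·17.6·0.44 + 5·2.6·0.57 + 17.6·2.6·0.81] = 341.52 + 166.391 = 507.911.
With uncorrelated errors the cross-covariances are all true-score covariance, so they carry over unchanged; only the diagonal terms shrink to ρᵢσᵢ².
True-score variance = [5²·0.78 + 17.6²·0.95 + 2.6²·0.89] + 166.391 = 319.788 + 166.391 = 486.18.
Reliability = 486.18 / 507.911 = 0.9572.

0.9572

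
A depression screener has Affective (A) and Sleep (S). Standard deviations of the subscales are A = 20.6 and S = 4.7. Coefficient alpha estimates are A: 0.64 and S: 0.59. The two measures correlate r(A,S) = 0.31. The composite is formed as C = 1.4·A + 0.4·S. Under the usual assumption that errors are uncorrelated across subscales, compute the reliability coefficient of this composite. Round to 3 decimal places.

0.654

Var(C) = 1.4²·20.6² + 0.4²·4.7² + 2·[0.56·20.6·4.7·0.31] = 835.28 + 33.6159 = 868.896.
With uncorrelated errors the cross-covariances are all true-score covariance, so they carry over unchanged; only the diagonal terms shrink to ρᵢσᵢ².
True-score variance = [1.4²·20.6²·0.64 + 0.4²·4.7²·0.59] + 33.6159 = 534.402 + 33.6159 = 568.018.
Reliability = 568.018 / 868.896 = 0.654.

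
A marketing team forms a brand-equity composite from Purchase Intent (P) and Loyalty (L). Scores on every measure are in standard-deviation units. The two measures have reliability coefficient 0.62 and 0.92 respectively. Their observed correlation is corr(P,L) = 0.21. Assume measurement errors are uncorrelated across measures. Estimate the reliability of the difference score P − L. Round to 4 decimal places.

0.7089

Var(P−L) = 1 + 1 − 2·0.21 = 2 − 0.42 = 1.58.
Under uncorrelated errors the observed covariances equal the true-score covariances, so only the own-variance terms attenuate.
True-score variance = [0.62 + 0.92] − 0.42 = 1.54 − 0.42 = 1.12.
Reliability = 1.12 / 1.58 = 0.7089.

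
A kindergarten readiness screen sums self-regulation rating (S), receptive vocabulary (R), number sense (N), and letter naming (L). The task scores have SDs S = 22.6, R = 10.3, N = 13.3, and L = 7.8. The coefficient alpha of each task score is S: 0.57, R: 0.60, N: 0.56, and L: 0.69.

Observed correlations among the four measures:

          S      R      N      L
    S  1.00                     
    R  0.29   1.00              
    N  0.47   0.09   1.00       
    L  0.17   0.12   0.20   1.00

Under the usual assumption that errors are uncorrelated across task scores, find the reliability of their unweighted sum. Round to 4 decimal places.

0.7469

Var(S+R+N+L) = 22.6² + 10.3² + 13.3² + 7.8² + 2·[22.6·10.3·0.29 + 22.6·13.3·0.47 + 22.6·7.8·0.17 + 10.3·13.3·0.09 + 10.3·7.8·0.12 + 13.3·7.8·0.20] = 854.58 + 562.929 = 1417.51.
Because errors are independent across components, Cov(Tᵢ,Tⱼ) = Cov(Xᵢ,Xⱼ); the off-diagonal part of the true-score variance is the same as above.
True-score variance = [22.6²·0.57 + 10.3²·0.60 + 13.3²·0.56 + 7.8²·0.69] + 562.929 = 495.825 + 562.929 = 1058.75.
Reliability = 1058.75 / 1417.51 = 0.7469.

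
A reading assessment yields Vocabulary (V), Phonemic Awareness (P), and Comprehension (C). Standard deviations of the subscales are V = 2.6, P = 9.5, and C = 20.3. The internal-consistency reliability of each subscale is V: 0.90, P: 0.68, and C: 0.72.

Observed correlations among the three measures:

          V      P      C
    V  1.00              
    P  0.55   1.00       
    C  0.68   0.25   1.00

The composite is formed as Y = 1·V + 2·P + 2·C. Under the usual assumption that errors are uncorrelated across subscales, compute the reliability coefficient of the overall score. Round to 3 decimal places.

0.778

Var(Y) = 2.6² + 2²·9.5² + 2²·20.3² + 2·[2·2.6·9.5·0.55 + 2·2.6·20.3·0.68 + 4·9.5·20.3·0.25] = 2016.12 + 583.602 = 2599.72.
Because errors are independent across components, Cov(Tᵢ,Tⱼ) = Cov(Xᵢ,Xⱼ); the off-diagonal part of the true-score variance is the same as above.
True-score variance = [2.6²·0.90 + 2²·9.5²·0.68 + 2²·20.3²·0.72] + 583.602 = 1438.38 + 583.602 = 2021.98.
Reliability = 2021.98 / 2599.72 = 0.778.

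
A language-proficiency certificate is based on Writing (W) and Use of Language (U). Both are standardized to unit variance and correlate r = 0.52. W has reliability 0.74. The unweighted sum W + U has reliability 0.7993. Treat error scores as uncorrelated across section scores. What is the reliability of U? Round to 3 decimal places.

Var(W+U) = 2 + 2·0.52 = 3.040.
True-score variance = ρ_W + ρ_U + 2·0.52, so 0.7993 = (0.74 + ρ_U + 1.04) / 3.040.
ρ_U = 0.7993·3.040 − 0.74 − 1.04 = 0.650.

0.650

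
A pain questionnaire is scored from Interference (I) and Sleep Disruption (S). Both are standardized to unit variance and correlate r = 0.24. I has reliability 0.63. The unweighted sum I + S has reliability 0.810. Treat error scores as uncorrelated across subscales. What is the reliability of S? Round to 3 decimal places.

Var(I+S) = 2 + 2·0.24 = 2.480.
True-score variance = ρ_I + ρ_S + 2·0.24, so 0.810 = (0.63 + ρ_S + 0.48) / 2.480.
ρ_S = 0.810·2.480 − 0.63 − 0.48 = 0.899.

0.899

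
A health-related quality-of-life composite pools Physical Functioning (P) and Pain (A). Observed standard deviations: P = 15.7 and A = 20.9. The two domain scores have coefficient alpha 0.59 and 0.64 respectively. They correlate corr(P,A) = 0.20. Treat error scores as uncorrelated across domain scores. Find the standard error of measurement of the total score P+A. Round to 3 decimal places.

16.072

Var(total) = 683.3 + 131.252 = 814.552.
True-score variance = 424.987 + 131.252 = 556.239, so reliability = 0.6829.
Error variance = 814.552 − 556.239 = 258.312; SEM = √258.312 = 16.072.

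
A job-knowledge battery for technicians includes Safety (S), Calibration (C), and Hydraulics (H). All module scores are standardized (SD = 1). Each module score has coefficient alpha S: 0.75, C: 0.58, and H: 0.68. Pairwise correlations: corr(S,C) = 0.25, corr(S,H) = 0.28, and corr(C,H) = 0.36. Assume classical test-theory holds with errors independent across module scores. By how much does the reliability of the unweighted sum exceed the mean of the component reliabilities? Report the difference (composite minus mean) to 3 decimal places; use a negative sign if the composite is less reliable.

Var(sum) = 3 + 1.78 = 4.78; true-score variance = 2.01 + 1.78 = 3.79; composite reliability = 0.7929.
Mean component reliability = 0.6700.
Difference = 0.7929 − 0.6700 = 0.123.

0.123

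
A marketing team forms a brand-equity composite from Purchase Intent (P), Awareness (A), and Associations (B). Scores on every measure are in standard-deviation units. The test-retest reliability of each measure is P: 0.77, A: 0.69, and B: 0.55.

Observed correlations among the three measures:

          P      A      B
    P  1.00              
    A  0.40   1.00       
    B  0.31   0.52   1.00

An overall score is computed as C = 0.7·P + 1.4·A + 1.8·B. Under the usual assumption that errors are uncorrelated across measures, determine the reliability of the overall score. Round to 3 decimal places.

Var(C) = 0.7² + 1.4² + 1.8² + 2·[0.98·0.40 + 1.26·0.31 + 2.52·0.52] = 5.69 + 4.186 = 9.876.
Because errors are independent across components, Cov(Tᵢ,Tⱼ) = Cov(Xᵢ,Xⱼ); the off-diagonal part of the true-score variance is the same as above.
True-score variance = [0.7²·0.77 + 1.4²·0.69 + 1.8²·0.55] + 4.186 = 3.5117 + 4.186 = 7.6977.
Reliability = 7.6977 / 9.876 = 0.779.

0.779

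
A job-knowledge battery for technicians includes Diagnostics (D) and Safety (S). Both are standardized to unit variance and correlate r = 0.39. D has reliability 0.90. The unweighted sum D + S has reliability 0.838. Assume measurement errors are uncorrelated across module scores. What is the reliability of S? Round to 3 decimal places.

0.650

Var(D+S) = 2 + 2·0.39 = 2.780.
True-score variance = ρ_D + ρ_S + 2·0.39, so 0.838 = (0.90 + ρ_S + 0.78) / 2.780.
ρ_S = 0.838·2.780 − 0.90 − 0.78 = 0.650.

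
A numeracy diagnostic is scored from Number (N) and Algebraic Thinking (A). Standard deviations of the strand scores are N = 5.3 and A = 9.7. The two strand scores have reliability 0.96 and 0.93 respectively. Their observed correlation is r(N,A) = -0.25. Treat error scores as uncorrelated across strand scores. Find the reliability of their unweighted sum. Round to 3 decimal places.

0.920

Var(N+A) = 5.3² + 9.7² + 2·[5.3·9.7·(-0.25)] = 122.18 − 25.705 = 96.475.
Because errors are independent across components, Cov(Tᵢ,Tⱼ) = Cov(Xᵢ,Xⱼ); the off-diagonal part of the true-score variance is the same as above.
True-score variance = [5.3²·0.96 + 9.7²·0.93] − 25.705 = 114.47 − 25.705 = 88.7651.
Reliability = 88.7651 / 96.475 = 0.920.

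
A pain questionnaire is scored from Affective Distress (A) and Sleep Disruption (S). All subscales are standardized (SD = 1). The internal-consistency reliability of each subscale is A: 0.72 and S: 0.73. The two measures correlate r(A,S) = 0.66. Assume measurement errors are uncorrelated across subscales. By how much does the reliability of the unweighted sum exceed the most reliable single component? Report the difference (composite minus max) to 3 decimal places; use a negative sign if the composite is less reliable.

0.104

Var(sum) = 2 + 1.32 = 3.32; true-score variance = 1.45 + 1.32 = 2.77; composite reliability = 0.8343.
Max component reliability = 0.7300.
Difference = 0.8343 − 0.7300 = 0.104.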